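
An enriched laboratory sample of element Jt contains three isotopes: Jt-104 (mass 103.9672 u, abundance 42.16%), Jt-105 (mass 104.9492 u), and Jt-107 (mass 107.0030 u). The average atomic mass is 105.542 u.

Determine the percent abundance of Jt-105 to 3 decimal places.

The remaining 57.84% is split between Jt-105 (fraction x) and Jt-107 (fraction 0.5784 − x).
Substituting: 104.9492x + 107.0030(0.5784 − x) = 61.70942848
(104.9492 − 107.0030)x = -0.18110672  ⇒  x = 0.08818, y = 0.49022
Jt-105: 8.818%, Jt-107: 49.022%.

8.818%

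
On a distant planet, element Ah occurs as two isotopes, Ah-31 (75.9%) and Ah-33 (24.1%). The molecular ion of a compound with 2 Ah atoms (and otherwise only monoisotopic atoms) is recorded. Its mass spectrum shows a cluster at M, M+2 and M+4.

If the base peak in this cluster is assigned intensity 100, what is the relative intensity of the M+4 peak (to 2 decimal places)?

Binomial terms of (0.759 + 0.241)^2: M 0.5761, M+2 0.3658, M+4 0.0581 → M is the base peak.
P(M) = C(2,0) × 0.759^2 × 0.241^0 = 1 × 0.576081 × 1.0000 = 0.576081 (base)
P(M+4) = C(2,2) × 0.759^0 × 0.241^2 = 1 × 1.0000 × 0.058081 = 0.058081
Relative intensity = 0.058081 / 0.576081 × 100 = 10.08

10.08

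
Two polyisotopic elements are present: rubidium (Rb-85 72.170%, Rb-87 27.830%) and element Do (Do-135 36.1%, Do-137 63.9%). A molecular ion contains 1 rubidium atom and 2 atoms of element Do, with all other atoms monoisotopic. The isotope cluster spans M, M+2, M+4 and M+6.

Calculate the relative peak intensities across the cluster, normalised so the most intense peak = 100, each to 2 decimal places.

22.23 : 87.27 : 100.00 : 26.86

Rubidium pattern (n=1): 0.7217 : 0.2783
Element Do pattern (n=2): 0.130321 : 0.461358 : 0.408321
Convolve the two distributions (both contribute in 2-u steps):
  M: 0.7217×0.130321 = 0.094053
  M+2: 0.7217×0.461358 + 0.2783×0.130321 = 0.369230
  M+4: 0.7217×0.408321 + 0.2783×0.461358 = 0.423081
  M+6: 0.2783×0.408321 = 0.113636
Scale to base peak (0.423081) = 100: 22.23 : 87.27 : 100.00 : 26.86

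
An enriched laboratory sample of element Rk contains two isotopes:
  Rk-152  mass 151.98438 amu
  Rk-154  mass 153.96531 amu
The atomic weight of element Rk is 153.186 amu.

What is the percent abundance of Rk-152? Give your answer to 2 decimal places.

Let x be the fractional abundance of Rk-152; then Rk-154 has abundance 1 − x.
151.98438·x + 153.96531·(1 − x) = 153.186
(151.98438 − 153.96531)·x = 153.186 − 153.96531
x = -0.77931 / -1.98093 = 0.39341 → 39.34% Rk-152, 60.66% Rk-154.

39.34%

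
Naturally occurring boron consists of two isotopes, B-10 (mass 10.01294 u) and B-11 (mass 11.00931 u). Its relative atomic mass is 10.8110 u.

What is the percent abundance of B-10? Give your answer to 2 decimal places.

Writing the weighted mean with unknown fraction x of B-10:
10.01294·x + 11.00931·(1 − x) = 10.8110
(10.01294 − 11.00931)·x = 10.8110 − 11.00931
x = -0.19831 / -0.99637 = 0.19903 → 19.90% B-10, 80.10% B-11.

19.90%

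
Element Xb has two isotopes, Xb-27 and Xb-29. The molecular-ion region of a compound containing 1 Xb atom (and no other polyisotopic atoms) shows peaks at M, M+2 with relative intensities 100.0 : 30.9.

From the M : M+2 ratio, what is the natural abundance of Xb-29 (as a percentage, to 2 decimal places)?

23.61%

Write p for the Xb-27 fraction. I(M+2)/I(M) = [C(1,1)·p^0·(1−p)] / p^1 = 1·(1−p)/p = 30.9/100.0 = 0.3090
(1−p)/p = 0.3090/1 = 0.3090  ⇒  p = 1/(1 + 0.3090) = 0.7639
Xb-27: 76.39%, Xb-29: 23.61%.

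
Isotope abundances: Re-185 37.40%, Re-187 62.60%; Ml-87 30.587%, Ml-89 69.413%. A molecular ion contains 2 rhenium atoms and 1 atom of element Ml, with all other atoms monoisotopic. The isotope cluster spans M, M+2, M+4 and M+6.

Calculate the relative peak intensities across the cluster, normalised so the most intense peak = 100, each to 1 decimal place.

9.6 : 54.0 : 100.0 : 61.1

Rhenium pattern (n=2): 0.139876 : 0.468248 : 0.391876
Element Ml pattern (n=1): 0.30587 : 0.69413
Convolve the two distributions (both contribute in 2-u steps):
  M: 0.139876×0.30587 = 0.042784
  M+2: 0.139876×0.69413 + 0.468248×0.30587 = 0.240315
  M+4: 0.468248×0.69413 + 0.391876×0.30587 = 0.444888
  M+6: 0.391876×0.69413 = 0.272013
Scale to base peak (0.444888) = 100: 9.6 : 54.0 : 100.0 : 61.1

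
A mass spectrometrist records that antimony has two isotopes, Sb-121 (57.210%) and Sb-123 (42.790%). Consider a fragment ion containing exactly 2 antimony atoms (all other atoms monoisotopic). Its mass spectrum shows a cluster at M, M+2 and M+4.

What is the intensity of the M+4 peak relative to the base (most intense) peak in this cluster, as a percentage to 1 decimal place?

(0.57210 + 0.42790)^2 gives M 0.3273, M+2 0.4896, M+4 0.1831; the largest is M+2.
P(M+2) = C(2,1) × 0.57210^1 × 0.42790^1 = 2 × 0.5721 × 0.4279 = 0.489603 (base)
P(M+4) = C(2,2) × 0.57210^0 × 0.42790^2 = 1 × 1.0000 × 0.18309841 = 0.183098
Relative intensity = 0.183098 / 0.489603 × 100 = 37.4

37.4%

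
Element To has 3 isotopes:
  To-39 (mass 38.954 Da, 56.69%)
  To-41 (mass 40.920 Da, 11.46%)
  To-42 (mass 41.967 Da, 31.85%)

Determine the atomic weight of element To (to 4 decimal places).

Ar = Σ fᵢ·mᵢ = 0.5669 × 38.954 + 0.1146 × 40.920 + 0.3185 × 41.967
= 22.08302 + 4.68943 + 13.36649 = 40.13894 Da

40.1389 Da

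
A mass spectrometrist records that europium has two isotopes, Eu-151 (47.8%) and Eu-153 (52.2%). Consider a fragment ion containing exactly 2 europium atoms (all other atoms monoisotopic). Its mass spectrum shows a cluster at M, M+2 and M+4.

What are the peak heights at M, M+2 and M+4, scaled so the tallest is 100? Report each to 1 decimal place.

45.8 : 100.0 : 54.6

Expanding (0.478 + 0.522)^2:
P(M) = 0.478^2 = 0.228484
P(M+2) = 2 × 0.478^1 × 0.522^1 = 0.499032
P(M+4) = 0.522^2 = 0.272484
The M+2 peak is largest (0.499032); scaling to 100 gives 45.8 : 100.0 : 54.6.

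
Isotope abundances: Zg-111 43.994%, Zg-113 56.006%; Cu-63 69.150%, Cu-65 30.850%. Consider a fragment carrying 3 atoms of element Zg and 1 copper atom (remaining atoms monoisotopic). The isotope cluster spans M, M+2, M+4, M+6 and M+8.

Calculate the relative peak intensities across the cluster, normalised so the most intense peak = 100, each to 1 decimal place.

15.2 : 65.0 : 100.0 : 64.5 : 14.0

Element Zg pattern (n=3): 0.08514916 : 0.32519414 : 0.41398425 : 0.17567245
Copper pattern (n=1): 0.6915 : 0.3085
Convolve the two distributions (both contribute in 2-u steps):
  M: 0.08514916×0.6915 = 0.058881
  M+2: 0.08514916×0.3085 + 0.32519414×0.6915 = 0.251140
  M+4: 0.32519414×0.3085 + 0.41398425×0.6915 = 0.386593
  M+6: 0.41398425×0.3085 + 0.17567245×0.6915 = 0.249192
  M+8: 0.17567245×0.3085 = 0.054195
Scale to base peak (0.386593) = 100: 15.2 : 65.0 : 100.0 : 64.5 : 14.0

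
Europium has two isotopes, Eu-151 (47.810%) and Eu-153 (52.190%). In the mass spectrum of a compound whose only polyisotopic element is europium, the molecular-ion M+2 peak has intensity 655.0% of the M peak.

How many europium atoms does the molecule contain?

6

The M+2/M ratio from n Eu atoms is n · q/p = n · 0.52190/0.47810.
n = 6.550 × 0.47810/0.52190 = 6.00 ≈ 6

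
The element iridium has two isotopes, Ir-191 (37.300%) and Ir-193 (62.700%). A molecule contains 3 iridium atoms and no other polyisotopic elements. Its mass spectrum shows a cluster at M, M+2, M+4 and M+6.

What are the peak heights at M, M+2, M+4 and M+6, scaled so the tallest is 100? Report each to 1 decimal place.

11.8 : 59.5 : 100.0 : 56.0

The 3 Ir atoms are independent, so intensities follow the terms of (0.37300 + 0.62700)^3.
P(M) = 0.37300^3 = 0.051895
P(M+2) = 3 × 0.37300^2 × 0.62700^1 = 0.261702
P(M+4) = 3 × 0.37300^1 × 0.62700^2 = 0.439911
P(M+6) = 0.62700^3 = 0.246492
The M+4 peak is largest (0.439911); scaling to 100 gives 11.8 : 59.5 : 100.0 : 56.0.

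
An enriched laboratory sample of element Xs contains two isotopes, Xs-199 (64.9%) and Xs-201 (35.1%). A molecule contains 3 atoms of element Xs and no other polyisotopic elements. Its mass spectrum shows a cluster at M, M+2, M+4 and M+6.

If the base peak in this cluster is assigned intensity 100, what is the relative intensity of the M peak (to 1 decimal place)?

(0.649 + 0.351)^3 gives M 0.2734, M+2 0.4435, M+4 0.2399, M+6 0.0432; the largest is M+2.
P(M+2) = C(3,1) × 0.649^2 × 0.351^1 = 3 × 0.421201 × 0.3510 = 0.443525 (base)
P(M) = C(3,0) × 0.649^3 × 0.351^0 = 1 × 0.27335945 × 1.0000 = 0.273359
Relative intensity = 0.273359 / 0.443525 × 100 = 61.6

61.6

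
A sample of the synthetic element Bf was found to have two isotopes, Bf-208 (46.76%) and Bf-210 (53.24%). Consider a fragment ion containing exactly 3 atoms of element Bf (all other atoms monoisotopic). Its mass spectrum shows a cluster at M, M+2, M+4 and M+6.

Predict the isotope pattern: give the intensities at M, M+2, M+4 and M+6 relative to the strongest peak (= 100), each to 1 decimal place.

Each Bf atom is independently Bf-208 (p = 0.4676) or Bf-210 (q = 0.5324); the cluster is the binomial expansion (p + q)^3.
P(M) = 0.4676^3 = 0.102241
P(M+2) = 3 × 0.4676^2 × 0.5324^1 = 0.349227
P(M+4) = 3 × 0.4676^1 × 0.5324^2 = 0.397623
P(M+6) = 0.5324^3 = 0.150909
The M+4 peak is largest (0.397623); scaling to 100 gives 25.7 : 87.8 : 100.0 : 38.0.

25.7 : 87.8 : 100.0 : 38.0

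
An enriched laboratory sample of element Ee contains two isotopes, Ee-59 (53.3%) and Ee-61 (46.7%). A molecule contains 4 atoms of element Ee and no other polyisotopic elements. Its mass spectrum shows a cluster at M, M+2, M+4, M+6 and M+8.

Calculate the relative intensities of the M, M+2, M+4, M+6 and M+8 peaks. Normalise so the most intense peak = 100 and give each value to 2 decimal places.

The 4 Ee atoms are independent, so intensities follow the terms of (0.533 + 0.467)^4.
P(M) = 0.533^4 = 0.080707
P(M+2) = 4 × 0.533^3 × 0.467^1 = 0.282852
P(M+4) = 6 × 0.533^2 × 0.467^2 = 0.371740
P(M+6) = 4 × 0.533^1 × 0.467^3 = 0.217139
P(M+8) = 0.467^4 = 0.047563
The M+4 peak is largest (0.371740); scaling to 100 gives 21.71 : 76.09 : 100.00 : 58.41 : 12.79.

21.71 : 76.09 : 100.00 : 58.41 : 12.79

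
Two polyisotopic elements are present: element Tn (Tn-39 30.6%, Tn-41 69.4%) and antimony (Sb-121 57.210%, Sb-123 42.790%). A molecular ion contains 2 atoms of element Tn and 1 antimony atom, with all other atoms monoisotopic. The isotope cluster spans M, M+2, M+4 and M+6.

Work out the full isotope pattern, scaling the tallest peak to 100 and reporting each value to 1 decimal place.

Element Tn pattern (n=2): 0.093636 : 0.424728 : 0.481636
Antimony pattern (n=1): 0.5721 : 0.4279
Convolve the two distributions (both contribute in 2-u steps):
  M: 0.093636×0.5721 = 0.053569
  M+2: 0.093636×0.4279 + 0.424728×0.5721 = 0.283054
  M+4: 0.424728×0.4279 + 0.481636×0.5721 = 0.457285
  M+6: 0.481636×0.4279 = 0.206092
Scale to base peak (0.457285) = 100: 11.7 : 61.9 : 100.0 : 45.1

11.7 : 61.9 : 100.0 : 45.1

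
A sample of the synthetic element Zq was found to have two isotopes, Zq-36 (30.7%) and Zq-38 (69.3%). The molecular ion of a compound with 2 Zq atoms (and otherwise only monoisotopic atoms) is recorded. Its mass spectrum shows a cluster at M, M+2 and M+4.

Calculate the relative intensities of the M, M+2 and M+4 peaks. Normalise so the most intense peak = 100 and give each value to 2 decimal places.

The 2 Zq atoms are independent, so intensities follow the terms of (0.307 + 0.693)^2.
P(M) = 0.307^2 = 0.094249
P(M+2) = 2 × 0.307^1 × 0.693^1 = 0.425502
P(M+4) = 0.693^2 = 0.480249
The M+4 peak is largest (0.480249); scaling to 100 gives 19.63 : 88.60 : 100.00.

19.63 : 88.60 : 100.00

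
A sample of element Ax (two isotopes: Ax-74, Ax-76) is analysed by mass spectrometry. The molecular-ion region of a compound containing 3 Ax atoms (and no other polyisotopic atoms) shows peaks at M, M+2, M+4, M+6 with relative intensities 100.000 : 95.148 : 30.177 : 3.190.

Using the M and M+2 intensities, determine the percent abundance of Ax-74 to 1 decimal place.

75.9%

Let p = fractional abundance of Ax-74. I(M+2)/I(M) = [C(3,1)·p^2·(1−p)] / p^3 = 3·(1−p)/p = 95.148/100.000 = 0.9515
(1−p)/p = 0.9515/3 = 0.3172  ⇒  p = 1/(1 + 0.3172) = 0.7592
Ax-74: 75.9%, Ax-76: 24.1%.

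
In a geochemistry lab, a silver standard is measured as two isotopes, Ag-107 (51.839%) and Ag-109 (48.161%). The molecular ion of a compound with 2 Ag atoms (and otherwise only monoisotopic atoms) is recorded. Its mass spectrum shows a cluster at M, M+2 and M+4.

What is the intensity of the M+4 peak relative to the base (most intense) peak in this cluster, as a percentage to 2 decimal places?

Binomial terms of (0.51839 + 0.48161)^2: M 0.2687, M+2 0.4993, M+4 0.2319 → M+2 is the base peak.
P(M+2) = C(2,1) × 0.51839^1 × 0.48161^1 = 2 × 0.51839 × 0.48161 = 0.499324 (base)
P(M+4) = C(2,2) × 0.51839^0 × 0.48161^2 = 1 × 1.0000 × 0.23194819 = 0.231948
Relative intensity = 0.231948 / 0.499324 × 100 = 46.45

46.45%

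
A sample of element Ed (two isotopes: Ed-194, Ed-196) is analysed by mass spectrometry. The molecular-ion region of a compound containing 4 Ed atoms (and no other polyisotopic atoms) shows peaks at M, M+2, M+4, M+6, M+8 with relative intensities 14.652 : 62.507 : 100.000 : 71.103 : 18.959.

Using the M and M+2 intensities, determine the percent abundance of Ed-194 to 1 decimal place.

Let p = fractional abundance of Ed-194. I(M+2)/I(M) = [C(4,1)·p^3·(1−p)] / p^4 = 4·(1−p)/p = 62.507/14.652 = 4.2661
(1−p)/p = 4.2661/4 = 1.0665  ⇒  p = 1/(1 + 1.0665) = 0.4839
Ed-194: 48.4%, Ed-196: 51.6%.

48.4%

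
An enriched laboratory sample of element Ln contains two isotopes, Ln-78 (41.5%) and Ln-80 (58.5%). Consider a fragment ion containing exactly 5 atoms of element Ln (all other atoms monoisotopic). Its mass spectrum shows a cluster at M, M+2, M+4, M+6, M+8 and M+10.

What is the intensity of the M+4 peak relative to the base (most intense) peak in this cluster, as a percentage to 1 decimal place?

(0.415 + 0.585)^5 gives M 0.0123, M+2 0.0868, M+4 0.2446, M+6 0.3448, M+8 0.2430, M+10 0.0685; the largest is M+6.
P(M+6) = C(5,3) × 0.415^2 × 0.585^3 = 10 × 0.172225 × 0.20020162 = 0.344797 (base)
P(M+4) = C(5,2) × 0.415^3 × 0.585^2 = 10 × 0.07147337 × 0.342225 = 0.244600
Relative intensity = 0.244600 / 0.344797 × 100 = 70.9

70.9%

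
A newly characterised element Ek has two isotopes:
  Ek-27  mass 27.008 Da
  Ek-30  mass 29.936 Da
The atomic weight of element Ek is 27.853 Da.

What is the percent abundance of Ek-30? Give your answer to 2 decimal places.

Writing the weighted mean with unknown fraction x of Ek-27:
27.008·x + 29.936·(1 − x) = 27.853
(27.008 − 29.936)·x = 27.853 − 29.936
x = -2.083 / -2.928 = 0.71141 → 71.14% Ek-27, 28.86% Ek-30.

28.86%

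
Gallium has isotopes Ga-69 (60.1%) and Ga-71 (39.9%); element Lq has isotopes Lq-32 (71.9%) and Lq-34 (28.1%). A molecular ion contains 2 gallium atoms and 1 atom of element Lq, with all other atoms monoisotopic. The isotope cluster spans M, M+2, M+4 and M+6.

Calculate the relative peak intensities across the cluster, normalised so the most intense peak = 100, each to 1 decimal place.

Gallium pattern (n=2): 0.361201 : 0.479598 : 0.159201
Element Lq pattern (n=1): 0.7190 : 0.2810
Convolve the two distributions (both contribute in 2-u steps):
  M: 0.361201×0.7190 = 0.259704
  M+2: 0.361201×0.2810 + 0.479598×0.7190 = 0.446328
  M+4: 0.479598×0.2810 + 0.159201×0.7190 = 0.249233
  M+6: 0.159201×0.2810 = 0.044735
Scale to base peak (0.446328) = 100: 58.2 : 100.0 : 55.8 : 10.0

58.2 : 100.0 : 55.8 : 10.0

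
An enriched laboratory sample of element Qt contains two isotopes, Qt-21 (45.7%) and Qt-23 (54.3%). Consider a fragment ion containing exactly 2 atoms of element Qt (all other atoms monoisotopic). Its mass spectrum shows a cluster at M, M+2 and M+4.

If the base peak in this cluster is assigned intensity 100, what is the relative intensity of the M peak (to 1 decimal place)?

42.1

(0.457 + 0.543)^2 gives M 0.2088, M+2 0.4963, M+4 0.2948; the largest is M+2.
P(M+2) = C(2,1) × 0.457^1 × 0.543^1 = 2 × 0.4570 × 0.5430 = 0.496302 (base)
P(M) = C(2,0) × 0.457^2 × 0.543^0 = 1 × 0.208849 × 1.0000 = 0.208849
Relative intensity = 0.208849 / 0.496302 × 100 = 42.1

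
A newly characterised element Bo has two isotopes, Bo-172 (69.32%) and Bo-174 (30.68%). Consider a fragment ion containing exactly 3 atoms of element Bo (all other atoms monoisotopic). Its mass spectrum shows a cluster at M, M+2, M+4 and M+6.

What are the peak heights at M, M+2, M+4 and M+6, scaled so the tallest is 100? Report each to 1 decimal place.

75.3 : 100.0 : 44.3 : 6.5

Each Bo atom is independently Bo-172 (p = 0.6932) or Bo-174 (q = 0.3068); the cluster is the binomial expansion (p + q)^3.
P(M) = 0.6932^3 = 0.333101
P(M+2) = 3 × 0.6932^2 × 0.3068^1 = 0.442276
P(M+4) = 3 × 0.6932^1 × 0.3068^2 = 0.195745
P(M+6) = 0.3068^3 = 0.028878
The M+2 peak is largest (0.442276); scaling to 100 gives 75.3 : 100.0 : 44.3 : 6.5.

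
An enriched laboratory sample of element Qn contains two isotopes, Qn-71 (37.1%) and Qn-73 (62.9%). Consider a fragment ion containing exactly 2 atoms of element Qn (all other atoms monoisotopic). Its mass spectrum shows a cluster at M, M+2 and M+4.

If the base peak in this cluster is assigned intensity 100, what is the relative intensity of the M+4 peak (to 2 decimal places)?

(0.371 + 0.629)^2 gives M 0.1376, M+2 0.4667, M+4 0.3956; the largest is M+2.
P(M+2) = C(2,1) × 0.371^1 × 0.629^1 = 2 × 0.3710 × 0.6290 = 0.466718 (base)
P(M+4) = C(2,2) × 0.371^0 × 0.629^2 = 1 × 1.0000 × 0.395641 = 0.395641
Relative intensity = 0.395641 / 0.466718 × 100 = 84.77

84.77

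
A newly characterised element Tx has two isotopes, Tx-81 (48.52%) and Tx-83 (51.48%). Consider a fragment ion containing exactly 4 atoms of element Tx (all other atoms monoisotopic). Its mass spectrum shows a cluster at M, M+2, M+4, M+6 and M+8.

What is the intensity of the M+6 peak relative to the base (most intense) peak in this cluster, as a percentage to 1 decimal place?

70.7%

Term probabilities: M 0.0554, M+2 0.2352, M+4 0.3743, M+6 0.2648, M+8 0.0702. Base peak = M+4.
P(M+4) = C(4,2) × 0.4852^2 × 0.5148^2 = 6 × 0.23541904 × 0.26501904 = 0.374343 (base)
P(M+6) = C(4,3) × 0.4852^1 × 0.5148^3 = 4 × 0.4852 × 0.1364318 = 0.264787
Relative intensity = 0.264787 / 0.374343 × 100 = 70.7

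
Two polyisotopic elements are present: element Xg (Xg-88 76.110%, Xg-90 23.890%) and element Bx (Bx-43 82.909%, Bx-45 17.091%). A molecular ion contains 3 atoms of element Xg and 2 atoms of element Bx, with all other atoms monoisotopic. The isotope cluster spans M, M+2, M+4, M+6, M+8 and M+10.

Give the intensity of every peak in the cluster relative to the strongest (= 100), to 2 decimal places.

73.86 : 100.00 : 53.64 : 14.24 : 1.87 : 0.10

Element Xg pattern (n=3): 0.44088484 : 0.41516511 : 0.13031526 : 0.01363479
Element Bx pattern (n=2): 0.68739023 : 0.28339954 : 0.02921023
Convolve the two distributions (both contribute in 2-u steps):
  M: 0.44088484×0.68739023 = 0.303060
  M+2: 0.44088484×0.28339954 + 0.41516511×0.68739023 = 0.410327
  M+4: 0.44088484×0.02921023 + 0.41516511×0.28339954 + 0.13031526×0.68739023 = 0.220113
  M+6: 0.41516511×0.02921023 + 0.13031526×0.28339954 + 0.01363479×0.68739023 = 0.058431
  M+8: 0.13031526×0.02921023 + 0.01363479×0.28339954 = 0.007671
  M+10: 0.01363479×0.02921023 = 0.000398
Scale to base peak (0.410327) = 100: 73.86 : 100.00 : 53.64 : 14.24 : 1.87 : 0.10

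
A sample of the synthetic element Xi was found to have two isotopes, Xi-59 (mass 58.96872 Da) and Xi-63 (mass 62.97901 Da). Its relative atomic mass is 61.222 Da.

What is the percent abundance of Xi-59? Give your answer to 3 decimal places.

Let x be the fractional abundance of Xi-59; then Xi-63 has abundance 1 − x.
58.96872·x + 62.97901·(1 − x) = 61.222
(58.96872 − 62.97901)·x = 61.222 − 62.97901
x = -1.75701 / -4.01029 = 0.43813 → 43.813% Xi-59, 56.187% Xi-63.

43.813%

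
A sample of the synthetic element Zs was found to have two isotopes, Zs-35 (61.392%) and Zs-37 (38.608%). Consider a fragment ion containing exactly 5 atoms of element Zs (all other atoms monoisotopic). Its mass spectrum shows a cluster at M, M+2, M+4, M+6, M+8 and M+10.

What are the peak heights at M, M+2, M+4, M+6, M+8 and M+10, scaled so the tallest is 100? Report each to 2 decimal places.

25.29 : 79.51 : 100.00 : 62.89 : 19.77 : 2.49

Each Zs atom is independently Zs-35 (p = 0.61392) or Zs-37 (q = 0.38608); the cluster is the binomial expansion (p + q)^5.
P(M) = 0.61392^5 = 0.087209
P(M+2) = 5 × 0.61392^4 × 0.38608^1 = 0.274217
P(M+4) = 10 × 0.61392^3 × 0.38608^2 = 0.344897
P(M+6) = 10 × 0.61392^2 × 0.38608^3 = 0.216898
P(M+8) = 5 × 0.61392^1 × 0.38608^4 = 0.068201
P(M+10) = 0.38608^5 = 0.008578
The M+4 peak is largest (0.344897); scaling to 100 gives 25.29 : 79.51 : 100.00 : 62.89 : 19.77 : 2.49.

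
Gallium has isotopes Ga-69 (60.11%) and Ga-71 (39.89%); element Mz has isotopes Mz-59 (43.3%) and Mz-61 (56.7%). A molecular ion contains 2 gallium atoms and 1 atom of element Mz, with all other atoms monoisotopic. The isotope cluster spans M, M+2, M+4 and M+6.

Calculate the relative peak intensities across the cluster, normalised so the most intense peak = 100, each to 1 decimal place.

Gallium pattern (n=2): 0.36132121 : 0.47955758 : 0.15912121
Element Mz pattern (n=1): 0.4330 : 0.5670
Convolve the two distributions (both contribute in 2-u steps):
  M: 0.36132121×0.4330 = 0.156452
  M+2: 0.36132121×0.5670 + 0.47955758×0.4330 = 0.412518
  M+4: 0.47955758×0.5670 + 0.15912121×0.4330 = 0.340809
  M+6: 0.15912121×0.5670 = 0.090222
Scale to base peak (0.412518) = 100: 37.9 : 100.0 : 82.6 : 21.9

37.9 : 100.0 : 82.6 : 21.9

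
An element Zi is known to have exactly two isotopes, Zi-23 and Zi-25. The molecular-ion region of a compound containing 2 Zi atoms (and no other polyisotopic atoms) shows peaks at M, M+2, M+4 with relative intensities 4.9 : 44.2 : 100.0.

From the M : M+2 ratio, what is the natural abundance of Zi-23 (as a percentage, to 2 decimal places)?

If p is the fraction of Zi that is Zi-23, then I(M+2)/I(M) = [C(2,1)·p^1·(1−p)] / p^2 = 2·(1−p)/p = 44.2/4.9 = 9.0204
(1−p)/p = 9.0204/2 = 4.5102  ⇒  p = 1/(1 + 4.5102) = 0.1815
Zi-23: 18.15%, Zi-25: 81.85%.

18.15%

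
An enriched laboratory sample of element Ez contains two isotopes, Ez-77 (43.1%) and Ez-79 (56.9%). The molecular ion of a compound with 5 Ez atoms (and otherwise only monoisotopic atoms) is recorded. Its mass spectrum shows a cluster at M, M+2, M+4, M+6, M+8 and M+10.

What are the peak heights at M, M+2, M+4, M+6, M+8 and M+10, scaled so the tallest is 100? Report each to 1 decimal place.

Expanding (0.431 + 0.569)^5:
P(M) = 0.431^5 = 0.014873
P(M+2) = 5 × 0.431^4 × 0.569^1 = 0.098173
P(M+4) = 10 × 0.431^3 × 0.569^2 = 0.259213
P(M+6) = 10 × 0.431^2 × 0.569^3 = 0.342209
P(M+8) = 5 × 0.431^1 × 0.569^4 = 0.225890
P(M+10) = 0.569^5 = 0.059643
The M+6 peak is largest (0.342209); scaling to 100 gives 4.3 : 28.7 : 75.7 : 100.0 : 66.0 : 17.4.

4.3 : 28.7 : 75.7 : 100.0 : 66.0 : 17.4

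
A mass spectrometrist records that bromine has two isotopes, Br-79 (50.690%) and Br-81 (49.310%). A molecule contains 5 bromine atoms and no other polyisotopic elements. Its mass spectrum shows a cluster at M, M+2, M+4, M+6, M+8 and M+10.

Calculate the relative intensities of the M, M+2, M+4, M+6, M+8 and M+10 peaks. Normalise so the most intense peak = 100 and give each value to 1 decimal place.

Each Br atom is independently Br-79 (p = 0.50690) or Br-81 (q = 0.49310); the cluster is the binomial expansion (p + q)^5.
P(M) = 0.50690^5 = 0.033467
P(M+2) = 5 × 0.50690^4 × 0.49310^1 = 0.162777
P(M+4) = 10 × 0.50690^3 × 0.49310^2 = 0.316692
P(M+6) = 10 × 0.50690^2 × 0.49310^3 = 0.308070
P(M+8) = 5 × 0.50690^1 × 0.49310^4 = 0.149842
P(M+10) = 0.49310^5 = 0.029152
The M+4 peak is largest (0.316692); scaling to 100 gives 10.6 : 51.4 : 100.0 : 97.3 : 47.3 : 9.2.

10.6 : 51.4 : 100.0 : 97.3 : 47.3 : 9.2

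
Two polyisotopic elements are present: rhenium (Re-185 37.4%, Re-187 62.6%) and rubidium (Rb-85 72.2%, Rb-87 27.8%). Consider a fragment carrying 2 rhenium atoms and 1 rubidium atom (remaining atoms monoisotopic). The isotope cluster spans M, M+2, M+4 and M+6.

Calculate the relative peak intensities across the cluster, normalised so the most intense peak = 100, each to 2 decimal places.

24.45 : 91.25 : 100.00 : 26.37

Rhenium pattern (n=2): 0.139876 : 0.468248 : 0.391876
Rubidium pattern (n=1): 0.7220 : 0.2780
Convolve the two distributions (both contribute in 2-u steps):
  M: 0.139876×0.7220 = 0.100990
  M+2: 0.139876×0.2780 + 0.468248×0.7220 = 0.376961
  M+4: 0.468248×0.2780 + 0.391876×0.7220 = 0.413107
  M+6: 0.391876×0.2780 = 0.108942
Scale to base peak (0.413107) = 100: 24.45 : 91.25 : 100.00 : 26.37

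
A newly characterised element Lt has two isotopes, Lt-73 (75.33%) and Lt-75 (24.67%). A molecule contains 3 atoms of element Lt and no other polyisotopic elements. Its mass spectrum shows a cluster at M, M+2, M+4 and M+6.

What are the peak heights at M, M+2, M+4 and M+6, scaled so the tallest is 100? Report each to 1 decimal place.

The 3 Lt atoms are independent, so intensities follow the terms of (0.7533 + 0.2467)^3.
P(M) = 0.7533^3 = 0.427468
P(M+2) = 3 × 0.7533^2 × 0.2467^1 = 0.419978
P(M+4) = 3 × 0.7533^1 × 0.2467^2 = 0.137540
P(M+6) = 0.2467^3 = 0.015014
The M peak is largest (0.427468); scaling to 100 gives 100.0 : 98.2 : 32.2 : 3.5.

100.0 : 98.2 : 32.2 : 3.5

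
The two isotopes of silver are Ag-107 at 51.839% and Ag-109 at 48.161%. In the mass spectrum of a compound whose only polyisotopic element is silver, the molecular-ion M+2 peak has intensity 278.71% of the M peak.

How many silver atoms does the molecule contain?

The M+2/M ratio from n Ag atoms is n · q/p = n · 0.48161/0.51839.
n = 2.7871 × 0.51839/0.48161 = 3.00 ≈ 3

3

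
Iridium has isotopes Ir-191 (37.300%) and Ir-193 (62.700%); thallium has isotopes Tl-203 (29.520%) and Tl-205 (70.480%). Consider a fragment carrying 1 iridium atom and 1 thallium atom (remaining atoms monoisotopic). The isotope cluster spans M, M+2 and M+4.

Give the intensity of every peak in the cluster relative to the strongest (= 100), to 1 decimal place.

24.6 : 100.0 : 98.6

Iridium pattern (n=1): 0.3730 : 0.6270
Thallium pattern (n=1): 0.2952 : 0.7048
Convolve the two distributions (both contribute in 2-u steps):
  M: 0.3730×0.2952 = 0.110110
  M+2: 0.3730×0.7048 + 0.6270×0.2952 = 0.447981
  M+4: 0.6270×0.7048 = 0.441910
Scale to base peak (0.447981) = 100: 24.6 : 100.0 : 98.6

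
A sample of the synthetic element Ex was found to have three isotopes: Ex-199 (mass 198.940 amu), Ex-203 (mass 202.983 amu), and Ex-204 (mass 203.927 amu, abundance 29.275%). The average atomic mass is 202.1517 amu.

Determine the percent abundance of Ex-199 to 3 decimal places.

The remaining 70.725% is split between Ex-199 (fraction x) and Ex-203 (fraction 0.70725 − x).
Substituting: 198.940x + 202.983(0.70725 − x) = 142.45207075
(198.940 − 202.983)x = -1.107656  ⇒  x = 0.27397, y = 0.43328
Ex-199: 27.397%, Ex-203: 43.328%.

27.397%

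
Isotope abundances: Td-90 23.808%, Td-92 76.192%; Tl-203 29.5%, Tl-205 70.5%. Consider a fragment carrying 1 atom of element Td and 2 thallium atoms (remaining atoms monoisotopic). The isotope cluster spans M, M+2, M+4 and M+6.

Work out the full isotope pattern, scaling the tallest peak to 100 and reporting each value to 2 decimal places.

4.76 : 37.99 : 100.00 : 87.01

Element Td pattern (n=1): 0.23808 : 0.76192
Thallium pattern (n=2): 0.087025 : 0.41595 : 0.497025
Convolve the two distributions (both contribute in 2-u steps):
  M: 0.23808×0.087025 = 0.020719
  M+2: 0.23808×0.41595 + 0.76192×0.087025 = 0.165335
  M+4: 0.23808×0.497025 + 0.76192×0.41595 = 0.435252
  M+6: 0.76192×0.497025 = 0.378693
Scale to base peak (0.435252) = 100: 4.76 : 37.99 : 100.00 : 87.01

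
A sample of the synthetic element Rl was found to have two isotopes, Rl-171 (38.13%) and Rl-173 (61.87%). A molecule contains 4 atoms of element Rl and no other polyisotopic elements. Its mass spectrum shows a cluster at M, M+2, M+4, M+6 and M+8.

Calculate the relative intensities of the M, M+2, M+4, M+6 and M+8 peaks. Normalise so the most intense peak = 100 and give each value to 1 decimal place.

5.9 : 38.0 : 92.4 : 100.0 : 40.6

The 4 Rl atoms are independent, so intensities follow the terms of (0.3813 + 0.6187)^4.
P(M) = 0.3813^4 = 0.021138
P(M+2) = 4 × 0.3813^3 × 0.6187^1 = 0.137196
P(M+4) = 6 × 0.3813^2 × 0.6187^2 = 0.333922
P(M+6) = 4 × 0.3813^1 × 0.6187^3 = 0.361216
P(M+8) = 0.6187^4 = 0.146528
The M+6 peak is largest (0.361216); scaling to 100 gives 5.9 : 38.0 : 92.4 : 100.0 : 40.6.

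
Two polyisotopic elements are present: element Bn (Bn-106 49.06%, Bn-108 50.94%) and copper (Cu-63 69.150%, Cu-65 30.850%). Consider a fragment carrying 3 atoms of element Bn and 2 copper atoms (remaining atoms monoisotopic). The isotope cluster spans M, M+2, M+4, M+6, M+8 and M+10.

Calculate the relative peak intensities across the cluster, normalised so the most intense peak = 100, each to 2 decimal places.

16.10 : 64.50 : 100.00 : 74.45 : 26.44 : 3.59

Element Bn pattern (n=3): 0.11808171 : 0.36781995 : 0.38191497 : 0.13218337
Copper pattern (n=2): 0.47817225 : 0.4266555 : 0.09517225
Convolve the two distributions (both contribute in 2-u steps):
  M: 0.11808171×0.47817225 = 0.056463
  M+2: 0.11808171×0.4266555 + 0.36781995×0.47817225 = 0.226262
  M+4: 0.11808171×0.09517225 + 0.36781995×0.4266555 + 0.38191497×0.47817225 = 0.350792
  M+6: 0.36781995×0.09517225 + 0.38191497×0.4266555 + 0.13218337×0.47817225 = 0.261159
  M+8: 0.38191497×0.09517225 + 0.13218337×0.4266555 = 0.092744
  M+10: 0.13218337×0.09517225 = 0.012580
Scale to base peak (0.350792) = 100: 16.10 : 64.50 : 100.00 : 74.45 : 26.44 : 3.59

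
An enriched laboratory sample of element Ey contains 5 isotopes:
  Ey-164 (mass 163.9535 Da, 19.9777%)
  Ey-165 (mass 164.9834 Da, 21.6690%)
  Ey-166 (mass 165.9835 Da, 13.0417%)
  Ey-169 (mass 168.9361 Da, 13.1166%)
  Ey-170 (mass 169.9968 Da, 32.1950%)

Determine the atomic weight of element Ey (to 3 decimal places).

167.041 Da

Average mass = Σ (abundance × isotope mass) = 0.199777 × 163.9535 + 0.216690 × 164.9834 + 0.130417 × 165.9835 + 0.131166 × 168.9361 + 0.321950 × 169.9968
= 32.75414 + 35.75025 + 21.64707 + 22.15867 + 54.73047 = 167.04060 Da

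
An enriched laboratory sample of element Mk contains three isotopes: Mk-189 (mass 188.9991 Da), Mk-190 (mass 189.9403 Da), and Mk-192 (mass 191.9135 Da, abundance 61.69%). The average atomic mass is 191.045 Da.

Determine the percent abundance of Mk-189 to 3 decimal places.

Let x and y be the fractions of Mk-189 and Mk-190. Then x + y = 1 − 0.6169 = 0.3831 and 188.9991x + 189.9403y = 191.045 − 0.6169×191.9135 = 72.65356185.
Substituting: 188.9991x + 189.9403(0.3831 − x) = 72.65356185
(188.9991 − 189.9403)x = -0.11256708  ⇒  x = 0.11960, y = 0.26350
Mk-189: 11.960%, Mk-190: 26.350%.

11.960%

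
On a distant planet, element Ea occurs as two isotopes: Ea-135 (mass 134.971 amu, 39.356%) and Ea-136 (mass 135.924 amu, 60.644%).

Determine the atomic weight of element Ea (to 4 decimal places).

Average mass = Σ (abundance × isotope mass) = 0.39356 × 134.971 + 0.60644 × 135.924
= 53.11919 + 82.42975 = 135.54894 amu

135.5489 amu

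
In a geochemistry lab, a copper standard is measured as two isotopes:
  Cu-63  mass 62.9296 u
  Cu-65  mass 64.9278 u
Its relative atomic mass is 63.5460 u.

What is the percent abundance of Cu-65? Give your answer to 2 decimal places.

30.85%

With x = fraction of Cu-63 (so Cu-65 is 1 − x):
62.9296·x + 64.9278·(1 − x) = 63.5460
(62.9296 − 64.9278)·x = 63.5460 − 64.9278
x = -1.3818 / -1.9982 = 0.69152 → 69.15% Cu-63, 30.85% Cu-65.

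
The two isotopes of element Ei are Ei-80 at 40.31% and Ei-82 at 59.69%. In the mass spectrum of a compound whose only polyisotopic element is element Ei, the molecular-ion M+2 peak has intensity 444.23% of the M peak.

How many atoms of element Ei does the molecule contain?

3

For n independent Ei atoms, I(M+2)/I(M) = n · (abundance Ei-82) / (abundance Ei-80) = n · 0.5969/0.4031.
n = 4.4423 × 0.4031/0.5969 = 3.00 ≈ 3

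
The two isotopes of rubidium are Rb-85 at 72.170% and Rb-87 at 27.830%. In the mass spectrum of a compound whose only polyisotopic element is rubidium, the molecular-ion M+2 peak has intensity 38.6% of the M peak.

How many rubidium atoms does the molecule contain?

1

With n Rb atoms, P(M+2)/P(M) = C(n,1)·p^(n−1)q / p^n = n·q/p = n · 0.27830/0.72170.
n = 0.386 × 0.72170/0.27830 = 1.00 ≈ 1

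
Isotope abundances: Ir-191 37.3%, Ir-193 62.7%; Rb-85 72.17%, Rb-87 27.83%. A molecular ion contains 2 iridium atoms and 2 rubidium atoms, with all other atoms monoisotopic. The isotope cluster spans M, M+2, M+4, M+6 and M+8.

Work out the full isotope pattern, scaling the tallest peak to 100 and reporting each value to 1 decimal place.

Iridium pattern (n=2): 0.139129 : 0.467742 : 0.393129
Rubidium pattern (n=2): 0.52085089 : 0.40169822 : 0.07745089
Convolve the two distributions (both contribute in 2-u steps):
  M: 0.139129×0.52085089 = 0.072465
  M+2: 0.139129×0.40169822 + 0.467742×0.52085089 = 0.299512
  M+4: 0.139129×0.07745089 + 0.467742×0.40169822 + 0.393129×0.52085089 = 0.403428
  M+6: 0.467742×0.07745089 + 0.393129×0.40169822 = 0.194146
  M+8: 0.393129×0.07745089 = 0.030448
Scale to base peak (0.403428) = 100: 18.0 : 74.2 : 100.0 : 48.1 : 7.5

18.0 : 74.2 : 100.0 : 48.1 : 7.5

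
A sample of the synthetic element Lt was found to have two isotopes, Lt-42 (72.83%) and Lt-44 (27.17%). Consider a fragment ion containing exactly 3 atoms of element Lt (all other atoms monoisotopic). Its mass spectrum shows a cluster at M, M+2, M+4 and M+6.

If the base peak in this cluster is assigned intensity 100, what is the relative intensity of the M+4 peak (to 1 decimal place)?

Binomial terms of (0.7283 + 0.2717)^3: M 0.3863, M+2 0.4323, M+4 0.1613, M+6 0.0201 → M+2 is the base peak.
P(M+2) = C(3,1) × 0.7283^2 × 0.2717^1 = 3 × 0.53042089 × 0.2717 = 0.432346 (base)
P(M+4) = C(3,2) × 0.7283^1 × 0.2717^2 = 3 × 0.7283 × 0.07382089 = 0.161291
Relative intensity = 0.161291 / 0.432346 × 100 = 37.3

37.3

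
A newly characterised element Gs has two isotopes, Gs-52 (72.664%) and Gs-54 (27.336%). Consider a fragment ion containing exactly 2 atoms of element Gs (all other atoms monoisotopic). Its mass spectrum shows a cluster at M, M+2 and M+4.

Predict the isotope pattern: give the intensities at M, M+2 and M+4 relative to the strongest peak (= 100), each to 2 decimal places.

The 2 Gs atoms are independent, so intensities follow the terms of (0.72664 + 0.27336)^2.
P(M) = 0.72664^2 = 0.528006
P(M+2) = 2 × 0.72664^1 × 0.27336^1 = 0.397269
P(M+4) = 0.27336^2 = 0.074726
The M peak is largest (0.528006); scaling to 100 gives 100.00 : 75.24 : 14.15.

100.00 : 75.24 : 14.15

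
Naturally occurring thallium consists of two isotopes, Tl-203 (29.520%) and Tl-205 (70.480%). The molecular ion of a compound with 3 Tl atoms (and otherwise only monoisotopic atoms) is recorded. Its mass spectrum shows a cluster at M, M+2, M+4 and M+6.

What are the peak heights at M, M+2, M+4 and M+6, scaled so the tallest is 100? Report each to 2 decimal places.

The 3 Tl atoms are independent, so intensities follow the terms of (0.29520 + 0.70480)^3.
P(M) = 0.29520^3 = 0.025725
P(M+2) = 3 × 0.29520^2 × 0.70480^1 = 0.184255
P(M+4) = 3 × 0.29520^1 × 0.70480^2 = 0.439916
P(M+6) = 0.70480^3 = 0.350104
The M+4 peak is largest (0.439916); scaling to 100 gives 5.85 : 41.88 : 100.00 : 79.58.

5.85 : 41.88 : 100.00 : 79.58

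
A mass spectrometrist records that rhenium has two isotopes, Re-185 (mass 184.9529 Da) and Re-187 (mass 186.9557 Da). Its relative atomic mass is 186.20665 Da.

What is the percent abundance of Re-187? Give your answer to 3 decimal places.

62.600%

Let x be the fractional abundance of Re-185; then Re-187 has abundance 1 − x.
184.9529·x + 186.9557·(1 − x) = 186.20665
(184.9529 − 186.9557)·x = 186.20665 − 186.9557
x = -0.74905 / -2.0028 = 0.37400 → 37.400% Re-185, 62.600% Re-187.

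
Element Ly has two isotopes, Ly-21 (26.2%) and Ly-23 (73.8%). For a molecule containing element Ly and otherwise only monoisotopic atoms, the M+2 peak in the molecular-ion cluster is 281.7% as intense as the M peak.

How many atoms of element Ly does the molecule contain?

1

For n independent Ly atoms, I(M+2)/I(M) = n · (abundance Ly-23) / (abundance Ly-21) = n · 0.738/0.262.
n = 2.817 × 0.262/0.738 = 1.00 ≈ 1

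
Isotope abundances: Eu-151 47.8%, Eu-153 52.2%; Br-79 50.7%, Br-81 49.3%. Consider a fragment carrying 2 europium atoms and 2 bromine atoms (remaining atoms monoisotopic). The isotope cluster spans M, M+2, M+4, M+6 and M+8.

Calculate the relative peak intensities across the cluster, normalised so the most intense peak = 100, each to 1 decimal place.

Europium pattern (n=2): 0.228484 : 0.499032 : 0.272484
Bromine pattern (n=2): 0.257049 : 0.499902 : 0.243049
Convolve the two distributions (both contribute in 2-u steps):
  M: 0.228484×0.257049 = 0.058732
  M+2: 0.228484×0.499902 + 0.499032×0.257049 = 0.242495
  M+4: 0.228484×0.243049 + 0.499032×0.499902 + 0.272484×0.257049 = 0.375042
  M+6: 0.499032×0.243049 + 0.272484×0.499902 = 0.257505
  M+8: 0.272484×0.243049 = 0.066227
Scale to base peak (0.375042) = 100: 15.7 : 64.7 : 100.0 : 68.7 : 17.7

15.7 : 64.7 : 100.0 : 68.7 : 17.7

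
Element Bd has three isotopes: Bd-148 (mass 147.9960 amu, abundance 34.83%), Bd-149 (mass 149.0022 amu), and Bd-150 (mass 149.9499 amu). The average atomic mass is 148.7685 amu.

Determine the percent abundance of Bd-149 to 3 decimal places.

52.850%

The remaining 65.17% is split between Bd-149 (fraction x) and Bd-150 (fraction 0.6517 − x).
Substituting: 149.0022x + 149.9499(0.6517 − x) = 97.2214932
(149.0022 − 149.9499)x = -0.50085663  ⇒  x = 0.52850, y = 0.12320
Bd-149: 52.850%, Bd-150: 12.320%.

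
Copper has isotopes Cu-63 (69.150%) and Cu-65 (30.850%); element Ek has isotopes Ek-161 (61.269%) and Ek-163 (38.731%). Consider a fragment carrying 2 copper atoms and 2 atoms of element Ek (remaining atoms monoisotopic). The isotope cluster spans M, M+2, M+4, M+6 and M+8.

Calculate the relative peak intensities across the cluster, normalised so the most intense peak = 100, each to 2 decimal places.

46.37 : 100.00 : 80.07 : 28.20 : 3.69

Copper pattern (n=2): 0.47817225 : 0.4266555 : 0.09517225
Element Ek pattern (n=2): 0.37538904 : 0.47460193 : 0.15000904
Convolve the two distributions (both contribute in 2-u steps):
  M: 0.47817225×0.37538904 = 0.179501
  M+2: 0.47817225×0.47460193 + 0.4266555×0.37538904 = 0.387103
  M+4: 0.47817225×0.15000904 + 0.4266555×0.47460193 + 0.09517225×0.37538904 = 0.309948
  M+6: 0.4266555×0.15000904 + 0.09517225×0.47460193 = 0.109171
  M+8: 0.09517225×0.15000904 = 0.014277
Scale to base peak (0.387103) = 100: 46.37 : 100.00 : 80.07 : 28.20 : 3.69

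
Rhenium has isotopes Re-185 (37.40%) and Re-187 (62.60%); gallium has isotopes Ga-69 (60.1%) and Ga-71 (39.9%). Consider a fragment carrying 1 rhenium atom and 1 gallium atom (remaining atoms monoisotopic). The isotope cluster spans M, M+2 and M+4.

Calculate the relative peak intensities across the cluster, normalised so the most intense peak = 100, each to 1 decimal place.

42.8 : 100.0 : 47.5

Rhenium pattern (n=1): 0.3740 : 0.6260
Gallium pattern (n=1): 0.6010 : 0.3990
Convolve the two distributions (both contribute in 2-u steps):
  M: 0.3740×0.6010 = 0.224774
  M+2: 0.3740×0.3990 + 0.6260×0.6010 = 0.525452
  M+4: 0.6260×0.3990 = 0.249774
Scale to base peak (0.525452) = 100: 42.8 : 100.0 : 47.5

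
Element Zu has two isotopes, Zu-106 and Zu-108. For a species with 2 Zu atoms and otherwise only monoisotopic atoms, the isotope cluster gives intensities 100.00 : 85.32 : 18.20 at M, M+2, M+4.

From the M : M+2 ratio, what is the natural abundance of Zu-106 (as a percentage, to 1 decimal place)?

Let p = fractional abundance of Zu-106. I(M+2)/I(M) = [C(2,1)·p^1·(1−p)] / p^2 = 2·(1−p)/p = 85.32/100.00 = 0.8532
(1−p)/p = 0.8532/2 = 0.4266  ⇒  p = 1/(1 + 0.4266) = 0.7010
Zu-106: 70.1%, Zu-108: 29.9%.

70.1%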